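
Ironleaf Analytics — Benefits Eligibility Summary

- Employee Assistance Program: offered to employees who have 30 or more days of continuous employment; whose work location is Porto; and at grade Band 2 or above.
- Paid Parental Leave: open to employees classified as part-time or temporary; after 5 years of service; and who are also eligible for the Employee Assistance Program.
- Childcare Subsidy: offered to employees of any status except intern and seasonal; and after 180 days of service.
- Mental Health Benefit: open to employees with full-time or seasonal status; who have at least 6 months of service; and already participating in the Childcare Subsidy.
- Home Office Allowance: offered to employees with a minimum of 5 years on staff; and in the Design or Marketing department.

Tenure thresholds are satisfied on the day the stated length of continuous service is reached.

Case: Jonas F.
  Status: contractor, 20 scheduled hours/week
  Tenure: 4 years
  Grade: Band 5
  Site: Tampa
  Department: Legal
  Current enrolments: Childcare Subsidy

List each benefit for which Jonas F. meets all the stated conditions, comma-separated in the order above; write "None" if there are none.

Childcare Subsidy

Employee Assistance Program — service 4 years ≥ 30 days ✓; site Tampa ✗ (not Porto) → not eligible.
Paid Parental Leave — status contractor ✗ (requires part-time or temporary) → not eligible.
Childcare Subsidy — status contractor ✓ (not excluded); service 4 years ≥ 180 days ✓ → eligible.
Mental Health Benefit — status contractor ✗ (requires full-time or seasonal) → not eligible.
Home Office Allowance — service 4 years < 5 years ✗ → not eligible.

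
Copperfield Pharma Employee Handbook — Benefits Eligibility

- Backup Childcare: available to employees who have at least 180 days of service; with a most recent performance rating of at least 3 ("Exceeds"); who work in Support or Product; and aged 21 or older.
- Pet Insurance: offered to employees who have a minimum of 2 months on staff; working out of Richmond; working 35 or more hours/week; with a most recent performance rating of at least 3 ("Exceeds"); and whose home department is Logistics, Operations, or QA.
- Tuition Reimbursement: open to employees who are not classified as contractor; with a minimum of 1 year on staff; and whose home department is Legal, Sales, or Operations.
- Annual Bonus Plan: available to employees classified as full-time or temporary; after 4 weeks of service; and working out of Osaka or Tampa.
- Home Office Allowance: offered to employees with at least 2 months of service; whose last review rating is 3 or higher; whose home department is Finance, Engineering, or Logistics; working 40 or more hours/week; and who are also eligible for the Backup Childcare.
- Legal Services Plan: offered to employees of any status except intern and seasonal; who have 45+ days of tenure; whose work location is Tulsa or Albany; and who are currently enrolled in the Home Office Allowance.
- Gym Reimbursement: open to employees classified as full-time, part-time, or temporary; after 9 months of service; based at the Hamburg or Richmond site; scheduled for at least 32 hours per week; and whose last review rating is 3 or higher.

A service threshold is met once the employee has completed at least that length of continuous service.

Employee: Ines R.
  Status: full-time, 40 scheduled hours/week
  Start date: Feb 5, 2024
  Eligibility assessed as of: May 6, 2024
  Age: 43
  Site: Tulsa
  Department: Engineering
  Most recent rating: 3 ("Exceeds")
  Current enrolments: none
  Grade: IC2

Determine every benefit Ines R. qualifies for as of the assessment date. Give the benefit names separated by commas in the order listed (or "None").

Service from Feb 5, 2024 to May 6, 2024: 91 days.
Backup Childcare — service 91 days < 180 days ✗ → not eligible.
Pet Insurance — service 91 days ≥ 2 months (≈60 days) ✓; site Tulsa ✗ (not Richmond) → not eligible.
Tuition Reimbursement — status full-time ✓ (not excluded); service 91 days < 1 year (≈365 days) ✗ → not eligible.
Annual Bonus Plan — status full-time ✓; service 91 days ≥ 4 weeks (≈28 days) ✓; site Tulsa ✗ (not Osaka or Tampa) → not eligible.
Home Office Allowance — service 91 days ≥ 2 months (≈60 days) ✓; rating 3 ≥ 3 ✓; dept Engineering ✓; 40 hrs/wk ≥ 40 ✓; not eligible for Backup Childcare ✗ → not eligible.
Legal Services Plan — status full-time ✓ (not excluded); service 91 days ≥ 45 days ✓; site Tulsa ✓; not enrolled in Home Office Allowance ✗ → not eligible.
Gym Reimbursement — status full-time ✓; service 91 days < 9 months (≈270 days) ✗ → not eligible.

None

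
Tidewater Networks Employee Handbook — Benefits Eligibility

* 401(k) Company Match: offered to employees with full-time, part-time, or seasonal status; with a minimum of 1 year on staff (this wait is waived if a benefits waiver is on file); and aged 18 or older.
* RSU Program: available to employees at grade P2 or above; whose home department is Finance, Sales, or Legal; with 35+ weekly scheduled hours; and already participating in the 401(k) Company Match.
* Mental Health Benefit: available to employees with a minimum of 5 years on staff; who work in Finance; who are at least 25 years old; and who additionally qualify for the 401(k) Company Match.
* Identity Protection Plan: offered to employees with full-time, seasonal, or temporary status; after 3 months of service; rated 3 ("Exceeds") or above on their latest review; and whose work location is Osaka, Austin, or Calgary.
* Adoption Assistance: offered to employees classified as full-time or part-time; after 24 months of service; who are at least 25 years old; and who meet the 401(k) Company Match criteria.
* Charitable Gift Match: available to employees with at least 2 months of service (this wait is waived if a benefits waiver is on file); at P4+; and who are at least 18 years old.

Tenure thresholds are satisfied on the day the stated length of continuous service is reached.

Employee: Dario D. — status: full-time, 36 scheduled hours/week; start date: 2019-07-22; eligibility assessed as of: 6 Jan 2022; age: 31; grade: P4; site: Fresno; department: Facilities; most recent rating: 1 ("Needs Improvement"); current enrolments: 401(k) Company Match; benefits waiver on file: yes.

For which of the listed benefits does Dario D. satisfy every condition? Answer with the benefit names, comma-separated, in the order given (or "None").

Service from 2019-07-22 to 6 Jan 2022: 899 days.
401(k) Company Match — status full-time ✓; benefits waiver on file ✓; age 31 ≥ 18 ✓ → eligible.
RSU Program — grade P4 ≥ P2 ✓; dept Facilities ✗ → not eligible.
Mental Health Benefit — service 899 days < 5 years (≈1825 days) ✗ → not eligible.
Identity Protection Plan — status full-time ✓; service 899 days ≥ 3 months (≈90 days) ✓; rating 1 < 3 ✗ → not eligible.
Adoption Assistance — status full-time ✓; service 899 days ≥ 24 months (≈720 days) ✓; age 31 ≥ 25 ✓; eligible for 401(k) Company Match ✓ → eligible.
Charitable Gift Match — benefits waiver on file ✓; grade P4 ≥ P4 ✓; age 31 ≥ 18 ✓ → eligible.

401(k) Company Match, Adoption Assistance, Charitable Gift Match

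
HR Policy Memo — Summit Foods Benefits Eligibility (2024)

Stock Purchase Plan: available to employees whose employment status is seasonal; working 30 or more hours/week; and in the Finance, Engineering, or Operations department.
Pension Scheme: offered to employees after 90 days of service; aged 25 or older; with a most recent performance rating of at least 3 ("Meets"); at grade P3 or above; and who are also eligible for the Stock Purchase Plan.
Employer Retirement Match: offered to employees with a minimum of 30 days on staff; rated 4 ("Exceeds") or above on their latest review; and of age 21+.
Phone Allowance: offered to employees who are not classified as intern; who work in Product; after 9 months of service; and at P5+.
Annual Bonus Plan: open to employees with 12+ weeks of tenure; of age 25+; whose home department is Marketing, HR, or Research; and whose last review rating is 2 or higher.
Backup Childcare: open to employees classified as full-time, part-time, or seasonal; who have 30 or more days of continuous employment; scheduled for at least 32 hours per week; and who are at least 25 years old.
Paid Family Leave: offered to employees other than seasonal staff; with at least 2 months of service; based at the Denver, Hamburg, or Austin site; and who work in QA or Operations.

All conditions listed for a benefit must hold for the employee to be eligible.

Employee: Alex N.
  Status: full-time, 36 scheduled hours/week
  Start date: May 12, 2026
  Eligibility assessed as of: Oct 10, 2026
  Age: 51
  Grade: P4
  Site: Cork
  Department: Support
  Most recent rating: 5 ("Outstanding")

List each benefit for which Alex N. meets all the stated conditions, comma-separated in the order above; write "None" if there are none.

Employer Retirement Match, Backup Childcare

Service from May 12, 2026 to Oct 10, 2026: 151 days.
Stock Purchase Plan — status full-time ✗ (requires seasonal) → not eligible.
Pension Scheme — service 151 days ≥ 90 days ✓; age 51 ≥ 25 ✓; rating 5 ≥ 3 ✓; grade P4 ≥ P3 ✓; not eligible for Stock Purchase Plan ✗ → not eligible.
Employer Retirement Match — service 151 days ≥ 30 days ✓; rating 5 ≥ 4 ✓; age 51 ≥ 21 ✓ → eligible.
Phone Allowance — status full-time ✓ (not excluded); dept Support ✗ → not eligible.
Annual Bonus Plan — service 151 days ≥ 12 weeks (≈84 days) ✓; age 51 ≥ 25 ✓; dept Support ✗ → not eligible.
Backup Childcare — status full-time ✓; service 151 days ≥ 30 days ✓; 36 hrs/wk ≥ 32 ✓; age 51 ≥ 25 ✓ → eligible.
Paid Family Leave — status full-time ✓ (not excluded); service 151 days ≥ 2 months (≈60 days) ✓; site Cork ✗ (not Denver, Hamburg, or Austin) → not eligible.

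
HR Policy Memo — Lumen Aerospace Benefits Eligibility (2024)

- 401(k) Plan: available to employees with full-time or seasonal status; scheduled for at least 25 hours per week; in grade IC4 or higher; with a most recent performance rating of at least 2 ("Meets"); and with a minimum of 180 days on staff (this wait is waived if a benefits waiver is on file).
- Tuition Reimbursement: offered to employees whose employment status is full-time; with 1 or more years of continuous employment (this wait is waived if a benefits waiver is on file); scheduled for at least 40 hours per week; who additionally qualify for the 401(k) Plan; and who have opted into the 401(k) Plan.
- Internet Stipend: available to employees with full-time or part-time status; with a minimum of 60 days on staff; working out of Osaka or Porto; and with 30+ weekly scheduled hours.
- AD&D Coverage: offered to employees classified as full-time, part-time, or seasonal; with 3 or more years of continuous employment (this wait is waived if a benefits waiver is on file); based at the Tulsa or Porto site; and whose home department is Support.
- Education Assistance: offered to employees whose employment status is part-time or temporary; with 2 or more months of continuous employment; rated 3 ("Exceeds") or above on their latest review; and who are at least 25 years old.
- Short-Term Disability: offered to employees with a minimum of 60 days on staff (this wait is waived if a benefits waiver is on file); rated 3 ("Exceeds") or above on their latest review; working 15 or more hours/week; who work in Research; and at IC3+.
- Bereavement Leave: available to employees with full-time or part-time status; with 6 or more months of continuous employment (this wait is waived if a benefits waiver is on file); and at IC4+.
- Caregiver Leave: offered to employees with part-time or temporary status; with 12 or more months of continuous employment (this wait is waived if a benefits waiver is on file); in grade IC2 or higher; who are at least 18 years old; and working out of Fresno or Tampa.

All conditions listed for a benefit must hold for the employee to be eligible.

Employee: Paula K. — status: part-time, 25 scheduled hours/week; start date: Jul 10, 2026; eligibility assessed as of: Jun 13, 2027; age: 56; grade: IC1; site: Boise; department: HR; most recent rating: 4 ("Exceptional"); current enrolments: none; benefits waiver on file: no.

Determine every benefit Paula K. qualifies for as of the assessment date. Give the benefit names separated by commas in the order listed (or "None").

Education Assistance

Service from Jul 10, 2026 to Jun 13, 2027: 338 days.
401(k) Plan — status part-time ✗ (requires full-time or seasonal) → not eligible.
Tuition Reimbursement — status part-time ✗ (requires full-time) → not eligible.
Internet Stipend — status part-time ✓; service 338 days ≥ 60 days ✓; site Boise ✗ (not Osaka or Porto) → not eligible.
AD&D Coverage — status part-time ✓; no waiver, service 338 days < 3 years (≈1095 days) ✗ → not eligible.
Education Assistance — status part-time ✓; service 338 days ≥ 2 months (≈60 days) ✓; rating 4 ≥ 3 ✓; age 56 ≥ 25 ✓ → eligible.
Short-Term Disability — no waiver, service 338 days ≥ 60 days ✓; rating 4 ≥ 3 ✓; 25 hrs/wk ≥ 15 ✓; dept HR ✗ → not eligible.
Bereavement Leave — status part-time ✓; no waiver, service 338 days ≥ 6 months (≈180 days) ✓; grade IC1 < IC4 ✗ → not eligible.
Caregiver Leave — status part-time ✓; no waiver, service 338 days < 12 months (≈360 days) ✗ → not eligible.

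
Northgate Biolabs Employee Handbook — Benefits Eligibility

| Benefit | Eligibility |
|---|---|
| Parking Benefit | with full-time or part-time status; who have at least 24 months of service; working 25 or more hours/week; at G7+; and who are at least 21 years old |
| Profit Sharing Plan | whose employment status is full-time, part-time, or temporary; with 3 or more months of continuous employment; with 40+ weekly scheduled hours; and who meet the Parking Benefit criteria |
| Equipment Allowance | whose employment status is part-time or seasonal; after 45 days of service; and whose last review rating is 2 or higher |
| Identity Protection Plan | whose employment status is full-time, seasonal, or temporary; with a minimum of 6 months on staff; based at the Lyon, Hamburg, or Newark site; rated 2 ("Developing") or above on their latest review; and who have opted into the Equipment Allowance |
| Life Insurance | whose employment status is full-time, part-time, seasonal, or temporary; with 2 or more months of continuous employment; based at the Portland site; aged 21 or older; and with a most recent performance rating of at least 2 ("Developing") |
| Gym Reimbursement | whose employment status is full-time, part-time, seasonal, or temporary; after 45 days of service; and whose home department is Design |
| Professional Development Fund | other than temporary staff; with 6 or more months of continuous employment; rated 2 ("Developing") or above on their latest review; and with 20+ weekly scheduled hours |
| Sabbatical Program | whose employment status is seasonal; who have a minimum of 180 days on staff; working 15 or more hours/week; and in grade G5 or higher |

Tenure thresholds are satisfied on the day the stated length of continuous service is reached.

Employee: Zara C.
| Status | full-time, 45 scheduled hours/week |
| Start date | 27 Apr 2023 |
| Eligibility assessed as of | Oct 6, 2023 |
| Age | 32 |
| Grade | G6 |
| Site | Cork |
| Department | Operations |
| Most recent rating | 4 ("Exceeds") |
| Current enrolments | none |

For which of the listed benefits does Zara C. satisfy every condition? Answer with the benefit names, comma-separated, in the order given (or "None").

None

Service from 27 Apr 2023 to Oct 6, 2023: 162 days.
Parking Benefit — status full-time ✓; service 162 days < 24 months (≈720 days) ✗ → not eligible.
Profit Sharing Plan — status full-time ✓; service 162 days ≥ 3 months (≈90 days) ✓; 45 hrs/wk ≥ 40 ✓; not eligible for Parking Benefit ✗ → not eligible.
Equipment Allowance — status full-time ✗ (requires part-time or seasonal) → not eligible.
Identity Protection Plan — status full-time ✓; service 162 days < 6 months (≈180 days) ✗ → not eligible.
Life Insurance — status full-time ✓; service 162 days ≥ 2 months (≈60 days) ✓; site Cork ✗ (not Portland) → not eligible.
Gym Reimbursement — status full-time ✓; service 162 days ≥ 45 days ✓; dept Operations ✗ → not eligible.
Professional Development Fund — status full-time ✓ (not excluded); service 162 days < 6 months (≈180 days) ✗ → not eligible.
Sabbatical Program — status full-time ✗ (requires seasonal) → not eligible.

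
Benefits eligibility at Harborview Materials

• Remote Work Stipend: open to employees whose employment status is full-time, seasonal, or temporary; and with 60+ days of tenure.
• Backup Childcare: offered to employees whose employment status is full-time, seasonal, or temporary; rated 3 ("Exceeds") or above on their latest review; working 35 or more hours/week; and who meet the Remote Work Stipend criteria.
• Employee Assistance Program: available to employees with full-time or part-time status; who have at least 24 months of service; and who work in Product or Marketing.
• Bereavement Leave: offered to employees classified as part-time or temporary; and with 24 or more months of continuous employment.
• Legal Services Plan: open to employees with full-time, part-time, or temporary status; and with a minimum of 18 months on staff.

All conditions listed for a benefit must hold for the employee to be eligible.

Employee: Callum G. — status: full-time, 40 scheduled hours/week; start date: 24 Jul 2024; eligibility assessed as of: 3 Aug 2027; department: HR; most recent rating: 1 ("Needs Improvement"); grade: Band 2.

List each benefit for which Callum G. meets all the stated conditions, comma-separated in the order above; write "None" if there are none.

Remote Work Stipend, Legal Services Plan

Service from 24 Jul 2024 to 3 Aug 2027: 1105 days.
Remote Work Stipend — status full-time ✓; service 1105 days ≥ 60 days ✓ → eligible.
Backup Childcare — status full-time ✓; rating 1 < 3 ✗ → not eligible.
Employee Assistance Program — status full-time ✓; service 1105 days ≥ 24 months (≈720 days) ✓; dept HR ✗ → not eligible.
Bereavement Leave — status full-time ✗ (requires part-time or temporary) → not eligible.
Legal Services Plan — status full-time ✓; service 1105 days ≥ 18 months (≈540 days) ✓ → eligible.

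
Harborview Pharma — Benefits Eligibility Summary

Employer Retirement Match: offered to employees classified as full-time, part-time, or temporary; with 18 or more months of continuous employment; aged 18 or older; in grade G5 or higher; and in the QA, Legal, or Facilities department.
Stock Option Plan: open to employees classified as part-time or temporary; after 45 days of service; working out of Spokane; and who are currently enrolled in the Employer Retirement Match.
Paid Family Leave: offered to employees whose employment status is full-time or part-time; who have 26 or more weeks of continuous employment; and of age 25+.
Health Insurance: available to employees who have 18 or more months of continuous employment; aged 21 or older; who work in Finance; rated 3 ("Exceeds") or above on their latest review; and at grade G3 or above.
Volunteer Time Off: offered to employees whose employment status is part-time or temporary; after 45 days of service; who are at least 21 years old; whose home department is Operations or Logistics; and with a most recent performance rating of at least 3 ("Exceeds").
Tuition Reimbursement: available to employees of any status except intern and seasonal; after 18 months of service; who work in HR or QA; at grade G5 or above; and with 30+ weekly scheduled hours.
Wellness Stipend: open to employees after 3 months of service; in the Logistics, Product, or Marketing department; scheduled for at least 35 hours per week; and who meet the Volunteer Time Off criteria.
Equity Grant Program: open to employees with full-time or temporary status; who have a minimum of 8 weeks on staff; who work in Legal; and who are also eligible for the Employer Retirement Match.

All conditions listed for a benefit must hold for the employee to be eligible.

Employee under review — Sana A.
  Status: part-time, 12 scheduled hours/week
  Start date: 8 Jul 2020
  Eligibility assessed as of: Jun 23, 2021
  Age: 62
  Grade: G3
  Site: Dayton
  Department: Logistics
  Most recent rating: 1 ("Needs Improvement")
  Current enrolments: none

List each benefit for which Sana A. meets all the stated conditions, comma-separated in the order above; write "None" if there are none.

Paid Family Leave

Service from 8 Jul 2020 to Jun 23, 2021: 350 days.
Employer Retirement Match — status part-time ✓; service 350 days < 18 months (≈540 days) ✗ → not eligible.
Stock Option Plan — status part-time ✓; service 350 days ≥ 45 days ✓; site Dayton ✗ (not Spokane) → not eligible.
Paid Family Leave — status part-time ✓; service 350 days ≥ 26 weeks (≈182 days) ✓; age 62 ≥ 25 ✓ → eligible.
Health Insurance — service 350 days < 18 months (≈540 days) ✗ → not eligible.
Volunteer Time Off — status part-time ✓; service 350 days ≥ 45 days ✓; age 62 ≥ 21 ✓; dept Logistics ✓; rating 1 < 3 ✗ → not eligible.
Tuition Reimbursement — status part-time ✓ (not excluded); service 350 days < 18 months (≈540 days) ✗ → not eligible.
Wellness Stipend — service 350 days ≥ 3 months (≈90 days) ✓; dept Logistics ✓; 12 hrs/wk < 35 ✗ → not eligible.
Equity Grant Program — status part-time ✗ (requires full-time or temporary) → not eligible.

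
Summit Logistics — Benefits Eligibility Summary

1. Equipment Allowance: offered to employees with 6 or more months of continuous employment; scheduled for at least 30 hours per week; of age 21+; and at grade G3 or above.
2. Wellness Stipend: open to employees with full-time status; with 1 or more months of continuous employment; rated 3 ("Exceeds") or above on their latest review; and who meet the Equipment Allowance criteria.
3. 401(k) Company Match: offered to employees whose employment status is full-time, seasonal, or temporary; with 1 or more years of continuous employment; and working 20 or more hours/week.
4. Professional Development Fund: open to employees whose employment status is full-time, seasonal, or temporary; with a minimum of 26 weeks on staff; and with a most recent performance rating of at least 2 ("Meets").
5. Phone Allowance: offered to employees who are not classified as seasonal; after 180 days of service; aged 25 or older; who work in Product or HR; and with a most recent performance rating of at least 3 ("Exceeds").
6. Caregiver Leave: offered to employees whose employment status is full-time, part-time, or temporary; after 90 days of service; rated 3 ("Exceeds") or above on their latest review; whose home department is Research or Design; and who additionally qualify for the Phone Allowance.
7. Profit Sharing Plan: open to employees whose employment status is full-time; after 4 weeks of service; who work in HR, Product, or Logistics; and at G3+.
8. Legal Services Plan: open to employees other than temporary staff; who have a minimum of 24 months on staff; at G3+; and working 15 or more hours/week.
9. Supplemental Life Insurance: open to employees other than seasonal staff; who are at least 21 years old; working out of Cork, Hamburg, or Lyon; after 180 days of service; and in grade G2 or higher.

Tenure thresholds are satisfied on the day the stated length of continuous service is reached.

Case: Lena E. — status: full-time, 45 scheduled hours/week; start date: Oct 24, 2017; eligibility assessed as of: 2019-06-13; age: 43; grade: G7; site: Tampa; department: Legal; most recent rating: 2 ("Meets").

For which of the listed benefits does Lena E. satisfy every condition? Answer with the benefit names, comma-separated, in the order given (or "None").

Equipment Allowance, 401(k) Company Match, Professional Development Fund

Service from Oct 24, 2017 to 2019-06-13: 597 days.
Equipment Allowance — service 597 days ≥ 6 months (≈180 days) ✓; 45 hrs/wk ≥ 30 ✓; age 43 ≥ 21 ✓; grade G7 ≥ G3 ✓ → eligible.
Wellness Stipend — status full-time ✓; service 597 days ≥ 1 month (≈30 days) ✓; rating 2 < 3 ✗ → not eligible.
401(k) Company Match — status full-time ✓; service 597 days ≥ 1 year (≈365 days) ✓; 45 hrs/wk ≥ 20 ✓ → eligible.
Professional Development Fund — status full-time ✓; service 597 days ≥ 26 weeks (≈182 days) ✓; rating 2 ≥ 2 ✓ → eligible.
Phone Allowance — status full-time ✓ (not excluded); service 597 days ≥ 180 days ✓; age 43 ≥ 25 ✓; dept Legal ✗ → not eligible.
Caregiver Leave — status full-time ✓; service 597 days ≥ 90 days ✓; rating 2 < 3 ✗ → not eligible.
Profit Sharing Plan — status full-time ✓; service 597 days ≥ 4 weeks (≈28 days) ✓; dept Legal ✗ → not eligible.
Legal Services Plan — status full-time ✓ (not excluded); service 597 days < 24 months (≈720 days) ✗ → not eligible.
Supplemental Life Insurance — status full-time ✓ (not excluded); age 43 ≥ 21 ✓; site Tampa ✗ (not Cork, Hamburg, or Lyon) → not eligible.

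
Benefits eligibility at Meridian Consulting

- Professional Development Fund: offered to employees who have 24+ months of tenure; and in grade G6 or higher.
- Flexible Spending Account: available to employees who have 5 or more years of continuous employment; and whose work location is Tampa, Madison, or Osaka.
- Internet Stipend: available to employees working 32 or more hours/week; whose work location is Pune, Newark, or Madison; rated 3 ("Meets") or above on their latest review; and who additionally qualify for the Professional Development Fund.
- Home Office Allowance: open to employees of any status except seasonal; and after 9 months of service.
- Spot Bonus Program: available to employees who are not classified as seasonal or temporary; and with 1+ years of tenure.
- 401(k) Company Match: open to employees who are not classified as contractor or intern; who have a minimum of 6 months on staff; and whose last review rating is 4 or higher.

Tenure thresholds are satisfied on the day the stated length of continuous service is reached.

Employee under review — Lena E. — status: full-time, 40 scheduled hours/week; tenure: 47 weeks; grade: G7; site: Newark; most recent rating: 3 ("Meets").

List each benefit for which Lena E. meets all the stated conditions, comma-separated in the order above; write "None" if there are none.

Professional Development Fund — service 47 weeks < 24 months (≈720 days) ✗ → not eligible.
Flexible Spending Account — service 47 weeks < 5 years (≈1825 days) ✗ → not eligible.
Internet Stipend — 40 hrs/wk ≥ 32 ✓; site Newark ✓; rating 3 ≥ 3 ✓; not eligible for Professional Development Fund ✗ → not eligible.
Home Office Allowance — status full-time ✓ (not excluded); service 47 weeks ≥ 9 months (≈270 days) ✓ → eligible.
Spot Bonus Program — status full-time ✓ (not excluded); service 47 weeks < 1 year (≈365 days) ✗ → not eligible.
401(k) Company Match — status full-time ✓ (not excluded); service 47 weeks ≥ 6 months (≈180 days) ✓; rating 3 < 4 ✗ → not eligible.

Home Office Allowance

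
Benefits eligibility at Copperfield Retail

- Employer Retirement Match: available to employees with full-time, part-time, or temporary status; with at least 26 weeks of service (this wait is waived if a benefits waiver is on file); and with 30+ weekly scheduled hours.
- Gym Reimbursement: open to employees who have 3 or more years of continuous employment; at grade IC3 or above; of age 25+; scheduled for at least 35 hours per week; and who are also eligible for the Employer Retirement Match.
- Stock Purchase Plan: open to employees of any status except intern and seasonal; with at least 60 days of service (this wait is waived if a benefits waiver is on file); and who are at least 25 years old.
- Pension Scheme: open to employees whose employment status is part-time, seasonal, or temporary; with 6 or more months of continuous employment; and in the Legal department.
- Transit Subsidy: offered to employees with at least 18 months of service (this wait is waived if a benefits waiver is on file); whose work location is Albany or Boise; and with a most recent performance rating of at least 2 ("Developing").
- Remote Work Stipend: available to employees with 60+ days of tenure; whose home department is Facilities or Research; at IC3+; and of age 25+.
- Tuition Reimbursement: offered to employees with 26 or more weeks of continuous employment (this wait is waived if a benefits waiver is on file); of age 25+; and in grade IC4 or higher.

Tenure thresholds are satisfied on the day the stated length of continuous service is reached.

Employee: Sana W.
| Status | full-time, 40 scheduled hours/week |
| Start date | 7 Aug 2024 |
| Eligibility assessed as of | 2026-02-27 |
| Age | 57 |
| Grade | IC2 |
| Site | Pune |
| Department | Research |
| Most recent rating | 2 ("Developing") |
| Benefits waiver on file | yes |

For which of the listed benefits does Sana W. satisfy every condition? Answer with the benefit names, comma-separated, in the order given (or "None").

Service from 7 Aug 2024 to 2026-02-27: 569 days.
Employer Retirement Match — status full-time ✓; benefits waiver on file ✓; 40 hrs/wk ≥ 30 ✓ → eligible.
Gym Reimbursement — service 569 days < 3 years (≈1095 days) ✗ → not eligible.
Stock Purchase Plan — status full-time ✓ (not excluded); benefits waiver on file ✓; age 57 ≥ 25 ✓ → eligible.
Pension Scheme — status full-time ✗ (requires part-time, seasonal, or temporary) → not eligible.
Transit Subsidy — benefits waiver on file ✓; site Pune ✗ (not Albany or Boise) → not eligible.
Remote Work Stipend — service 569 days ≥ 60 days ✓; dept Research ✓; grade IC2 < IC3 ✗ → not eligible.
Tuition Reimbursement — benefits waiver on file ✓; age 57 ≥ 25 ✓; grade IC2 < IC4 ✗ → not eligible.

Employer Retirement Match, Stock Purchase Plan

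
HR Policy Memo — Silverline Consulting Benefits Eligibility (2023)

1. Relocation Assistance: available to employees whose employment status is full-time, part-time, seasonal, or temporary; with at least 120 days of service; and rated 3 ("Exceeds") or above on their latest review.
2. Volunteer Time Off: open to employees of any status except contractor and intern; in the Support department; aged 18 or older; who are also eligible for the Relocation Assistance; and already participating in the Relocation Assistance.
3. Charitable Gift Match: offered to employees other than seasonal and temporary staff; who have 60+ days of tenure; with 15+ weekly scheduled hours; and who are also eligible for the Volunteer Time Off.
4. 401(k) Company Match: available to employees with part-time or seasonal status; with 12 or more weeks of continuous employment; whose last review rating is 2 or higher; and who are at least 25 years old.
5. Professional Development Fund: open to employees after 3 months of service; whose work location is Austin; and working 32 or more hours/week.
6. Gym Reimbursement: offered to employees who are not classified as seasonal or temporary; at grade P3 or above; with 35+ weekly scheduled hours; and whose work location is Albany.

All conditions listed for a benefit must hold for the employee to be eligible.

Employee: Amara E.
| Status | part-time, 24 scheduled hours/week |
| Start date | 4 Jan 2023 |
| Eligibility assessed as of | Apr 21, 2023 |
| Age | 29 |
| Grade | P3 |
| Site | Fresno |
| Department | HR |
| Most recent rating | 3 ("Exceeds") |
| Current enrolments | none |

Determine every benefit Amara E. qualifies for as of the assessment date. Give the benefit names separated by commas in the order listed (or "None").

Service from 4 Jan 2023 to Apr 21, 2023: 107 days.
Relocation Assistance — status part-time ✓; service 107 days < 120 days ✗ → not eligible.
Volunteer Time Off — status part-time ✓ (not excluded); dept HR ✗ → not eligible.
Charitable Gift Match — status part-time ✓ (not excluded); service 107 days ≥ 60 days ✓; 24 hrs/wk ≥ 15 ✓; not eligible for Volunteer Time Off ✗ → not eligible.
401(k) Company Match — status part-time ✓; service 107 days ≥ 12 weeks (≈84 days) ✓; rating 3 ≥ 2 ✓; age 29 ≥ 25 ✓ → eligible.
Professional Development Fund — service 107 days ≥ 3 months (≈90 days) ✓; site Fresno ✗ (not Austin) → not eligible.
Gym Reimbursement — status part-time ✓ (not excluded); grade P3 ≥ P3 ✓; 24 hrs/wk < 35 ✗ → not eligible.

401(k) Company Match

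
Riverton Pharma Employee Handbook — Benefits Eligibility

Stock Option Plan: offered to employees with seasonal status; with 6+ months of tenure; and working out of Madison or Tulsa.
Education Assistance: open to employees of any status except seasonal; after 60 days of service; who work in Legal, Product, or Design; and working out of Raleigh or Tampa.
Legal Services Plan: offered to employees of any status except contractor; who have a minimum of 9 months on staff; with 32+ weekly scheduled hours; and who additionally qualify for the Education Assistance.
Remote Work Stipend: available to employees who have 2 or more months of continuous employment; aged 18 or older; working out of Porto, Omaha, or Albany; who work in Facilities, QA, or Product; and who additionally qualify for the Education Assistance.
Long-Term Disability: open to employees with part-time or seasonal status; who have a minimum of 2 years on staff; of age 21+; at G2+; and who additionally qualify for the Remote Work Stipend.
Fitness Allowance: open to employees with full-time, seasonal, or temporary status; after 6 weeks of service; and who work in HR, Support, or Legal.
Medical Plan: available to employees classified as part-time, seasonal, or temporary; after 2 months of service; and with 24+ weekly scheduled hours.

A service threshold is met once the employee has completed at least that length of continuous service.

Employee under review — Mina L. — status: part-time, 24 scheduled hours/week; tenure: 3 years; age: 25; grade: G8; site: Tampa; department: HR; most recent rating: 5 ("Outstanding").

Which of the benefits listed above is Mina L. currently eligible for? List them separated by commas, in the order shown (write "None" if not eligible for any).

Stock Option Plan — status part-time ✗ (requires seasonal) → not eligible.
Education Assistance — status part-time ✓ (not excluded); service 3 years ≥ 60 days ✓; dept HR ✗ → not eligible.
Legal Services Plan — status part-time ✓ (not excluded); service 3 years ≥ 9 months (≈270 days) ✓; 24 hrs/wk < 32 ✗ → not eligible.
Remote Work Stipend — service 3 years ≥ 2 months (≈60 days) ✓; age 25 ≥ 18 ✓; site Tampa ✗ (not Porto, Omaha, or Albany) → not eligible.
Long-Term Disability — status part-time ✓; service 3 years ≥ 2 years ✓; age 25 ≥ 21 ✓; grade G8 ≥ G2 ✓; not eligible for Remote Work Stipend ✗ → not eligible.
Fitness Allowance — status part-time ✗ (requires full-time, seasonal, or temporary) → not eligible.
Medical Plan — status part-time ✓; service 3 years ≥ 2 months (≈60 days) ✓; 24 hrs/wk ≥ 24 ✓ → eligible.

Medical Plan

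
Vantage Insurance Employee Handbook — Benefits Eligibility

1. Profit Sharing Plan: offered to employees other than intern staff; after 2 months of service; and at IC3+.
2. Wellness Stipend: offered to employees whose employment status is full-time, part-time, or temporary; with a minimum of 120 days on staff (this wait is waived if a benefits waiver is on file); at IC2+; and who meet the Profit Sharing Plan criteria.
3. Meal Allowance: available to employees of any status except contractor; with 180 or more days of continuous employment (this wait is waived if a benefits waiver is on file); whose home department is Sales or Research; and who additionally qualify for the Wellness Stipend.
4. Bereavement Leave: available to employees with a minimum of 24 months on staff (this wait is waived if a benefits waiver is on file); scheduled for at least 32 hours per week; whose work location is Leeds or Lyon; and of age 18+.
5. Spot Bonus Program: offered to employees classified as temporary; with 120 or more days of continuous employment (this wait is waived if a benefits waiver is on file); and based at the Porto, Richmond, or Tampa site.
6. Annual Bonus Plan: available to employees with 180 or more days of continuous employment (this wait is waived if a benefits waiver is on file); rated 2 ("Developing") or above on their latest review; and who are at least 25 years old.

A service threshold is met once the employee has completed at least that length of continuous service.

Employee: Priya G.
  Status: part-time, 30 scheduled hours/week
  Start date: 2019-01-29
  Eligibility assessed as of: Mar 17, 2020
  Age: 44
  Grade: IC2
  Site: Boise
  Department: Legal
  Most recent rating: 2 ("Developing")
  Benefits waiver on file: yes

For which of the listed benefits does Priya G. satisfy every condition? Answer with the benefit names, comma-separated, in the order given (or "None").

Service from 2019-01-29 to Mar 17, 2020: 413 days.
Profit Sharing Plan — status part-time ✓ (not excluded); service 413 days ≥ 2 months (≈60 days) ✓; grade IC2 < IC3 ✗ → not eligible.
Wellness Stipend — status part-time ✓; benefits waiver on file ✓; grade IC2 ≥ IC2 ✓; not eligible for Profit Sharing Plan ✗ → not eligible.
Meal Allowance — status part-time ✓ (not excluded); benefits waiver on file ✓; dept Legal ✗ → not eligible.
Bereavement Leave — benefits waiver on file ✓; 30 hrs/wk < 32 ✗ → not eligible.
Spot Bonus Program — status part-time ✗ (requires temporary) → not eligible.
Annual Bonus Plan — benefits waiver on file ✓; rating 2 ≥ 2 ✓; age 44 ≥ 25 ✓ → eligible.

Annual Bonus Plan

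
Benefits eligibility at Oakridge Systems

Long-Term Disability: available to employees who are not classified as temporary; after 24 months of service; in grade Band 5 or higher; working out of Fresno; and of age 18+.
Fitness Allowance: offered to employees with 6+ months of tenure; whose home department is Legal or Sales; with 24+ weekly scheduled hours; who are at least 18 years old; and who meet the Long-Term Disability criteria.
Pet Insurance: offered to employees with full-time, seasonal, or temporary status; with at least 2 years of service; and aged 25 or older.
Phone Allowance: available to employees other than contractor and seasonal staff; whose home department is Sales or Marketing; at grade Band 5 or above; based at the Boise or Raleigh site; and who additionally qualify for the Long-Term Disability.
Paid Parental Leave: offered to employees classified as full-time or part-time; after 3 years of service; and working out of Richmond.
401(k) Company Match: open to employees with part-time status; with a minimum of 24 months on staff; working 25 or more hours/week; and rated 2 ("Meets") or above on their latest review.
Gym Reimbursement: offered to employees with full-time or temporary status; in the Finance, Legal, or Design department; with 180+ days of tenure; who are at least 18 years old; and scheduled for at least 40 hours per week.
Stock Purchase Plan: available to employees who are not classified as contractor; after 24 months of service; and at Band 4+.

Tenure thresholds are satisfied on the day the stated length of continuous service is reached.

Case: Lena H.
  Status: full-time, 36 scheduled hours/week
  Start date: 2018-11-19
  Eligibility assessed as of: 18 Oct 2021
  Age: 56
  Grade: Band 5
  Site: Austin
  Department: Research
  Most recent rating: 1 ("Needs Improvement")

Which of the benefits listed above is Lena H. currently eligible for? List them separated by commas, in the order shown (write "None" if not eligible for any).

Pet Insurance, Stock Purchase Plan

Service from 2018-11-19 to 18 Oct 2021: 1064 days.
Long-Term Disability — status full-time ✓ (not excluded); service 1064 days ≥ 24 months (≈720 days) ✓; grade Band 5 ≥ Band 5 ✓; site Austin ✗ (not Fresno) → not eligible.
Fitness Allowance — service 1064 days ≥ 6 months (≈180 days) ✓; dept Research ✗ → not eligible.
Pet Insurance — status full-time ✓; service 1064 days ≥ 2 years (≈730 days) ✓; age 56 ≥ 25 ✓ → eligible.
Phone Allowance — status full-time ✓ (not excluded); dept Research ✗ → not eligible.
Paid Parental Leave — status full-time ✓; service 1064 days < 3 years (≈1095 days) ✗ → not eligible.
401(k) Company Match — status full-time ✗ (requires part-time) → not eligible.
Gym Reimbursement — status full-time ✓; dept Research ✗ → not eligible.
Stock Purchase Plan — status full-time ✓ (not excluded); service 1064 days ≥ 24 months (≈720 days) ✓; grade Band 5 ≥ Band 4 ✓ → eligible.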